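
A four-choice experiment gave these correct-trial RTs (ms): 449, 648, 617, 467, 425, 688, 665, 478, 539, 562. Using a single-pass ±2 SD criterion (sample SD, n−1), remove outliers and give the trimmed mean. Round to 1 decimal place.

n = 10, ΣRT = 5538, M = 553.800
Σ(x−M)² = 84381.60; s = √(84381.60/9) = 96.828
Cutoffs: 553.800 ± 2·96.828 → [360.1, 747.5]
No RTs fall outside the cutoffs; all 10 retained. Mean = 5538/10 = 553.800

553.8 ms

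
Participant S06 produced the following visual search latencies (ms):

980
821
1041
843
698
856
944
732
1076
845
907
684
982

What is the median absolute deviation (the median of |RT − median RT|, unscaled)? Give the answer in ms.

124 ms

Sorted: 684, 698, 732, 821, 843, 845, 856, 907, 944, 980, 982, 1041, 1076 → median = 856
|x − 856|: 124, 35, 185, 13, 158, 0, 88, 124, 220, 11, 51, 172, 126
Sorted deviations: 0, 11, 13, 35, 51, 88, 124, 124, 126, 158, 172, 185, 220 → MAD = 124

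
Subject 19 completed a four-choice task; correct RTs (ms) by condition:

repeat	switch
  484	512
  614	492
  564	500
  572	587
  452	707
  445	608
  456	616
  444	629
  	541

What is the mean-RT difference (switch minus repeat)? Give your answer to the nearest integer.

M(repeat) = 4031/8 = 503.875
M(switch) = 5192/9 = 576.889
Difference = 576.889 − 503.875 = 73.014 ms

73 ms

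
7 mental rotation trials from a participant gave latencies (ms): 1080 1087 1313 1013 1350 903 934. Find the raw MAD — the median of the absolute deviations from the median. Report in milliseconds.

Sorted: 903, 934, 1013, 1080, 1087, 1313, 1350 → median = 1080
|x − 1080|: 0, 7, 233, 67, 270, 177, 146
Sorted deviations: 0, 7, 67, 146, 177, 233, 270 → MAD = 146

146 ms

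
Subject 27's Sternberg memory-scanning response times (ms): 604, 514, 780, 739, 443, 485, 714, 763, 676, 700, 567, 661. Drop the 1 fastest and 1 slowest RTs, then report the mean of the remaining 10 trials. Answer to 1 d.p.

Sorted: 443, 485, 514, 567, 604, 661, 676, 700, 714, 739, 763, 780
Drop lowest 1 (443) and highest 1 (780)
Remaining (n=10): Σ = 6423, mean = 6423/10 = 642.300

642.3 ms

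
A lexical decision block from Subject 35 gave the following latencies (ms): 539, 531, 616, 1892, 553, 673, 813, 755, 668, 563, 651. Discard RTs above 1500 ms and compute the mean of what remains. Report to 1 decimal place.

636.2 ms

Excluded: 1892
Retained (n=10): Σ = 6362
Mean = 6362/10 = 636.2000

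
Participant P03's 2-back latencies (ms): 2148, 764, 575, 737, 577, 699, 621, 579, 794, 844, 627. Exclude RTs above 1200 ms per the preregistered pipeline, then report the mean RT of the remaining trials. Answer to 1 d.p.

681.7 ms

Excluded: 2148
Retained (n=10): Σ = 6817
Mean = 6817/10 = 681.7000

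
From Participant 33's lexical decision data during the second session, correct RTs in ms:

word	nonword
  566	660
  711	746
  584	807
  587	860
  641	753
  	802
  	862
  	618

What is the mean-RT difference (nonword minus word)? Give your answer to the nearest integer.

M(word) = 3089/5 = 617.800
M(nonword) = 6108/8 = 763.500
Difference = 763.500 − 617.800 = 145.700 ms

146 ms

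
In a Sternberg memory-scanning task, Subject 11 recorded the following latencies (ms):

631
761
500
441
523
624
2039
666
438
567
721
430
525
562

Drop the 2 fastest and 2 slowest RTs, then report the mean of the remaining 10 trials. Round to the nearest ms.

576 ms

Sorted: 430, 438, 441, 500, 523, 525, 562, 567, 624, 631, 666, 721, 761, 2039
Drop lowest 2 (430, 438) and highest 2 (761, 2039)
Remaining (n=10): Σ = 5760, mean = 5760/10 = 576.000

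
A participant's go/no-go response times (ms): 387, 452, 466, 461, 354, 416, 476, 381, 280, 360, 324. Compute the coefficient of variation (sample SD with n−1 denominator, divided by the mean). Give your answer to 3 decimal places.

0.162

n = 11, Σ = 4357, M = 396.0909
Σ(x−M)² = 41066.909; s = √(41066.909/10) = 64.0835
CV = 64.0835 / 396.0909 = 0.16179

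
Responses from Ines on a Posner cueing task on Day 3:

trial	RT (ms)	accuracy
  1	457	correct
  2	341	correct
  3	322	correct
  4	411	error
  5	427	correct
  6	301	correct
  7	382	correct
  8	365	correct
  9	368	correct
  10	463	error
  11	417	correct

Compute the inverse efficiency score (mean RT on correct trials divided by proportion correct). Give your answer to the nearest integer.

459 ms

Correct trials (n=9): 457, 341, 322, 427, 301, 382, 365, 368, 417
Mean correct RT = 3380/9 = 375.5556 ms
Proportion correct = 9/11
IES = 375.5556 / (9/11) = 459.012 ms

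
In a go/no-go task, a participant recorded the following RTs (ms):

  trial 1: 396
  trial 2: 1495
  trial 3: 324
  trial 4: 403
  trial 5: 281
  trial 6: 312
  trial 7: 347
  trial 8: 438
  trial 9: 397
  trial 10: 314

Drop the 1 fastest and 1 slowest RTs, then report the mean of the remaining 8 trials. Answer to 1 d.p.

Sorted: 281, 312, 314, 324, 347, 396, 397, 403, 438, 1495
Drop lowest 1 (281) and highest 1 (1495)
Remaining (n=8): Σ = 2931, mean = 2931/8 = 366.375

366.4 ms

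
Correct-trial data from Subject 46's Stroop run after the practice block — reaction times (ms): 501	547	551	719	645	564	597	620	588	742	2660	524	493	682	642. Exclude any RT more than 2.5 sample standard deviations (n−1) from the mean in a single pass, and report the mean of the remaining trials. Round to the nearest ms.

601 ms

n = 15, ΣRT = 11075, M = 738.333
Σ(x−M)² = 4035481.33; s = √(4035481.33/14) = 536.888
Cutoffs: 738.333 ± 2.5·536.888 → [-603.9, 2080.6]
Outside: 2660 → excluded.
Retained (n=14): Σ = 8415, mean = 8415/14 = 601.071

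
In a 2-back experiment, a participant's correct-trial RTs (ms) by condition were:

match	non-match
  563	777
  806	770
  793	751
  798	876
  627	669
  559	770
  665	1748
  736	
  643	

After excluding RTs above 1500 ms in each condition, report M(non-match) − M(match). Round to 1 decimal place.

non-match: exclude 1748
M(match) = 6190/9 = 687.778
M(non-match) = 4613/6 = 768.833
Difference = 768.833 − 687.778 = 81.056 ms

81.1 ms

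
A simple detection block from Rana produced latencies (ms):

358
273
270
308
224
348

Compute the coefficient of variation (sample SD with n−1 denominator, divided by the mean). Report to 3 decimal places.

0.172

n = 6, Σ = 1781, M = 296.8333
Σ(x−M)² = 13076.833; s = √(13076.833/5) = 51.1407
CV = 51.1407 / 296.8333 = 0.17229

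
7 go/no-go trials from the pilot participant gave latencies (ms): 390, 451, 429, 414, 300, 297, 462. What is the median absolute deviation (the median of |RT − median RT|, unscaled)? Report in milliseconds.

37 ms

Sorted: 297, 300, 390, 414, 429, 451, 462 → median = 414
|x − 414|: 24, 37, 15, 0, 114, 117, 48
Sorted deviations: 0, 15, 24, 37, 48, 114, 117 → MAD = 37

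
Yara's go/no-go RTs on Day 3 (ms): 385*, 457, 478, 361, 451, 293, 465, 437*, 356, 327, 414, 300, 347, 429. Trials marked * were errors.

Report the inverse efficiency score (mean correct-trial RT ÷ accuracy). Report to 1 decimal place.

454.8 ms

Correct trials (n=12): 457, 478, 361, 451, 293, 465, 356, 327, 414, 300, 347, 429
Mean correct RT = 4678/12 = 389.8333 ms
Proportion correct = 12/14
IES = 389.8333 / (12/14) = 454.806 ms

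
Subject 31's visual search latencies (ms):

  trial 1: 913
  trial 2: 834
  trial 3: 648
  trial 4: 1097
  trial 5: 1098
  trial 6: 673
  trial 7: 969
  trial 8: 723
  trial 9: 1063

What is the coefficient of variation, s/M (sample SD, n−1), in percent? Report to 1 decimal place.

20.2%

n = 9, Σ = 8018, M = 890.8889
Σ(x−M)² = 259482.889; s = √(259482.889/8) = 180.0982
CV = 180.0982 / 890.8889 = 0.20216 = 20.216%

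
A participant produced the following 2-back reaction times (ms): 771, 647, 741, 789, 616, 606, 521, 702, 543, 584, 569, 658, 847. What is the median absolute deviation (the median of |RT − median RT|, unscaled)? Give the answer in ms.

78 ms

Sorted: 521, 543, 569, 584, 606, 616, 647, 658, 702, 741, 771, 789, 847 → median = 647
|x − 647|: 124, 0, 94, 142, 31, 41, 126, 55, 104, 63, 78, 11, 200
Sorted deviations: 0, 11, 31, 41, 55, 63, 78, 94, 104, 124, 126, 142, 200 → MAD = 78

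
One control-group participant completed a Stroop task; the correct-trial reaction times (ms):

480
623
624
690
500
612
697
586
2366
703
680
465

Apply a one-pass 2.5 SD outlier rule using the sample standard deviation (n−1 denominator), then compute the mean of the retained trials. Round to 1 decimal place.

n = 12, ΣRT = 9026, M = 752.167
Σ(x−M)² = 2919487.67; s = √(2919487.67/11) = 515.178
Cutoffs: 752.167 ± 2.5·515.178 → [-535.8, 2040.1]
Outside: 2366 → excluded.
Retained (n=11): Σ = 6660, mean = 6660/11 = 605.455

605.5 ms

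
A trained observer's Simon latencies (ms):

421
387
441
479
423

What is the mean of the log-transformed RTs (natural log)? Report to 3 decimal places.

ln(RT): 6.0426, 5.9584, 6.0890, 6.1717, 6.0474
Σ ln(RT) = 30.3092
Mean = 30.3092/5 = 6.06184

6.062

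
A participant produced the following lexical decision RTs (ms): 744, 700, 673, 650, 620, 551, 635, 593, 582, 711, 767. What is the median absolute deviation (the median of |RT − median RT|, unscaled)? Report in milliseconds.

Sorted: 551, 582, 593, 620, 635, 650, 673, 700, 711, 744, 767 → median = 650
|x − 650|: 94, 50, 23, 0, 30, 99, 15, 57, 68, 61, 117
Sorted deviations: 0, 15, 23, 30, 50, 57, 61, 68, 94, 99, 117 → MAD = 57

57 ms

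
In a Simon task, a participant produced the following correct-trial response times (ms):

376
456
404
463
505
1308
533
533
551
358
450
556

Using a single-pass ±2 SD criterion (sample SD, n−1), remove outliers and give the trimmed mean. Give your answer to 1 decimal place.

n = 12, ΣRT = 6493, M = 541.083
Σ(x−M)² = 691110.92; s = √(691110.92/11) = 250.656
Cutoffs: 541.083 ± 2·250.656 → [39.8, 1042.4]
Outside: 1308 → excluded.
Retained (n=11): Σ = 5185, mean = 5185/11 = 471.364

471.4 ms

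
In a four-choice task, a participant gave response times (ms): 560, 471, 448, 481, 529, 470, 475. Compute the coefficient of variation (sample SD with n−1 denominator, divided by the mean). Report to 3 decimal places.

0.080

n = 7, Σ = 3434, M = 490.5714
Σ(x−M)² = 9249.714; s = √(9249.714/6) = 39.2635
CV = 39.2635 / 490.5714 = 0.08004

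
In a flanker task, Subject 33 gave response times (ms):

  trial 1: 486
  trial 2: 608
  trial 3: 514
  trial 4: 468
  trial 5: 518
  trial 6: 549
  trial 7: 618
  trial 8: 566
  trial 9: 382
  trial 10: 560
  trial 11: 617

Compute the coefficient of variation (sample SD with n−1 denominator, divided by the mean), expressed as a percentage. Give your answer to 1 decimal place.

13.4%

n = 11, Σ = 5886, M = 535.0909
Σ(x−M)² = 51752.909; s = √(51752.909/10) = 71.9395
CV = 71.9395 / 535.0909 = 0.13444 = 13.444%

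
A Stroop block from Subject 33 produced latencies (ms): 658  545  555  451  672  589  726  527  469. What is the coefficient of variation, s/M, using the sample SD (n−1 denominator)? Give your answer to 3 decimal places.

0.162

n = 9, Σ = 5192, M = 576.8889
Σ(x−M)² = 69478.889; s = √(69478.889/8) = 93.1926
CV = 93.1926 / 576.8889 = 0.16154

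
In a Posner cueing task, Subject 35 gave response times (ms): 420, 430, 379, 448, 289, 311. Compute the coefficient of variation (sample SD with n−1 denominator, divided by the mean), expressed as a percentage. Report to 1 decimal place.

17.4%

n = 6, Σ = 2277, M = 379.5000
Σ(x−M)² = 21765.500; s = √(21765.500/5) = 65.9780
CV = 65.9780 / 379.5000 = 0.17386 = 17.386%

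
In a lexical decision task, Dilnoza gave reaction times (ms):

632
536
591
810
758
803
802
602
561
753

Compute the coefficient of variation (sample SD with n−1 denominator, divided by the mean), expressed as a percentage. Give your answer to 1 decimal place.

n = 10, Σ = 6848, M = 684.8000
Σ(x−M)² = 109301.600; s = √(109301.600/9) = 110.2026
CV = 110.2026 / 684.8000 = 0.16093 = 16.093%

16.1%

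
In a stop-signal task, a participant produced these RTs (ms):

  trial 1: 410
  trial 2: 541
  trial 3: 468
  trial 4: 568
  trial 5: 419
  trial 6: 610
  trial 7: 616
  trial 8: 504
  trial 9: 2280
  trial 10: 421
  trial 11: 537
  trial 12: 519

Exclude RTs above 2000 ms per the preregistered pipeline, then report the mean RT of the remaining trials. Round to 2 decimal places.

510.27 ms

Excluded: 2280
Retained (n=11): Σ = 5613
Mean = 5613/11 = 510.2727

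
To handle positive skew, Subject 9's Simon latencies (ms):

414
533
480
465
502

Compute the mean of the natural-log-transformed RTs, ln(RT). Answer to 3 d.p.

ln(RT): 6.0259, 6.2785, 6.1738, 6.1420, 6.2186
Σ ln(RT) = 30.8388
Mean = 30.8388/5 = 6.16776

6.168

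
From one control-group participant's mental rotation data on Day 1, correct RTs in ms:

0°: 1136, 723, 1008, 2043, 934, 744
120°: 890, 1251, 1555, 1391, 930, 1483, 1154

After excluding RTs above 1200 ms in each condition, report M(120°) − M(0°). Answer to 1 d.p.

0°: exclude 2043
120°: exclude 1251, 1555, 1391, 1483
M(0°) = 4545/5 = 909.000
M(120°) = 2974/3 = 991.333
Difference = 991.333 − 909.000 = 82.333 ms

82.3 ms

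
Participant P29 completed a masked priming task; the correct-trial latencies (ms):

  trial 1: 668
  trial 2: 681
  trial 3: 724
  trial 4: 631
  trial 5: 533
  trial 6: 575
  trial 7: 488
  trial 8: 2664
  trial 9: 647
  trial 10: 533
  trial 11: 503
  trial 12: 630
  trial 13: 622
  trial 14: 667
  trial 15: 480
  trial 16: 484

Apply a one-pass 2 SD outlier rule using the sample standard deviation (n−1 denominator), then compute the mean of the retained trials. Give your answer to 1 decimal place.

n = 16, ΣRT = 11530, M = 720.625
Σ(x−M)² = 4122305.75; s = √(4122305.75/15) = 524.233
Cutoffs: 720.625 ± 2·524.233 → [-327.8, 1769.1]
Outside: 2664 → excluded.
Retained (n=15): Σ = 8866, mean = 8866/15 = 591.067

591.1 ms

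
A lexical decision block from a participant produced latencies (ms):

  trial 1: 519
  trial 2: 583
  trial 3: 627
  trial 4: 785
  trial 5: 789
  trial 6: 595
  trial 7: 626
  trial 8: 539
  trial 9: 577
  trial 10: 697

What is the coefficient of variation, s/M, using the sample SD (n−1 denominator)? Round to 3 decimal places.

n = 10, Σ = 6337, M = 633.7000
Σ(x−M)² = 80528.100; s = √(80528.100/9) = 94.5916
CV = 94.5916 / 633.7000 = 0.14927

0.149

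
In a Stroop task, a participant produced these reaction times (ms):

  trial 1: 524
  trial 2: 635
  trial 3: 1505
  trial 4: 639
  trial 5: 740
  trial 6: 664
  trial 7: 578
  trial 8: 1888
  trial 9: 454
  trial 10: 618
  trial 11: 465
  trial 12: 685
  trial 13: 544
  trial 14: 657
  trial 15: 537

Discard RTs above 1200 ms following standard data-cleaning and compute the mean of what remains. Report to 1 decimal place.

595.4 ms

Excluded: 1505, 1888
Retained (n=13): Σ = 7740
Mean = 7740/13 = 595.3846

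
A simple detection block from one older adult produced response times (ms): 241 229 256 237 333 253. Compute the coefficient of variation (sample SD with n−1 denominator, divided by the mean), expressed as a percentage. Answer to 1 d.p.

14.7%

n = 6, Σ = 1549, M = 258.1667
Σ(x−M)² = 7224.833; s = √(7224.833/5) = 38.0127
CV = 38.0127 / 258.1667 = 0.14724 = 14.724%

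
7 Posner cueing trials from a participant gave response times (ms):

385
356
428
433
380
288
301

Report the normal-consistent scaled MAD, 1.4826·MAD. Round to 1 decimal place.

Sorted: 288, 301, 356, 380, 385, 428, 433 → median = 380
|x − 380| sorted: 0, 5, 24, 48, 53, 79, 92 → MAD = 48
Robust SD ≈ 1.4826 × 48 = 71.165

71.2 ms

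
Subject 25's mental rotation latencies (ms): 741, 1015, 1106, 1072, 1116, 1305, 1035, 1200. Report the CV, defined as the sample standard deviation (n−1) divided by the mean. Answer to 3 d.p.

n = 8, Σ = 8590, M = 1073.7500
Σ(x−M)² = 187919.500; s = √(187919.500/7) = 163.8464
CV = 163.8464 / 1073.7500 = 0.15259

0.153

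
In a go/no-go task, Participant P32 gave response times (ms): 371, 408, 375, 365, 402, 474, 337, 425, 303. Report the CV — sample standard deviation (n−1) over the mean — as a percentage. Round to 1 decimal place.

13.0%

n = 9, Σ = 3460, M = 384.4444
Σ(x−M)² = 20060.222; s = √(20060.222/8) = 50.0752
CV = 50.0752 / 384.4444 = 0.13025 = 13.025%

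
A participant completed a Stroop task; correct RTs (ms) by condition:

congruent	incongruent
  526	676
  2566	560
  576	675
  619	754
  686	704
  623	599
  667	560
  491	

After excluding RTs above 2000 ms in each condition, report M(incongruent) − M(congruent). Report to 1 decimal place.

congruent: exclude 2566
M(congruent) = 4188/7 = 598.286
M(incongruent) = 4528/7 = 646.857
Difference = 646.857 − 598.286 = 48.571 ms

48.6 ms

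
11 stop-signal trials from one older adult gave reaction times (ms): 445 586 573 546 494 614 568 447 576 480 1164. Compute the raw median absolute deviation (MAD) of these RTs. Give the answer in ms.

Sorted: 445, 447, 480, 494, 546, 568, 573, 576, 586, 614, 1164 → median = 568
|x − 568|: 123, 18, 5, 22, 74, 46, 0, 121, 8, 88, 596
Sorted deviations: 0, 5, 8, 18, 22, 46, 74, 88, 121, 123, 596 → MAD = 46

46 ms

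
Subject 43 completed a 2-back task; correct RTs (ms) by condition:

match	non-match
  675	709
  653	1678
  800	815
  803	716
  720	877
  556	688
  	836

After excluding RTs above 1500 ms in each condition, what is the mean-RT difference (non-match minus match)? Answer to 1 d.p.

72.3 ms

non-match: exclude 1678
M(match) = 4207/6 = 701.167
M(non-match) = 4641/6 = 773.500
Difference = 773.500 − 701.167 = 72.333 ms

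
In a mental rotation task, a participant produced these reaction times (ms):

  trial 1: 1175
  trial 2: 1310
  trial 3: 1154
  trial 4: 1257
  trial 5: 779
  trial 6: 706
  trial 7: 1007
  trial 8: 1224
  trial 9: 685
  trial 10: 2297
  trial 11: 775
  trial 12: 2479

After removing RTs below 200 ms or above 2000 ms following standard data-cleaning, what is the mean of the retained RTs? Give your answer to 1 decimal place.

Excluded: 2297, 2479
Retained (n=10): Σ = 10072
Mean = 10072/10 = 1007.2000

1007.2 ms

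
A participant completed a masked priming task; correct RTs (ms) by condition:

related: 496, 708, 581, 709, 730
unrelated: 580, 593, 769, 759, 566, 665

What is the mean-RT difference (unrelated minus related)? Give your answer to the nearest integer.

11 ms

M(related) = 3224/5 = 644.800
M(unrelated) = 3932/6 = 655.333
Difference = 655.333 − 644.800 = 10.533 ms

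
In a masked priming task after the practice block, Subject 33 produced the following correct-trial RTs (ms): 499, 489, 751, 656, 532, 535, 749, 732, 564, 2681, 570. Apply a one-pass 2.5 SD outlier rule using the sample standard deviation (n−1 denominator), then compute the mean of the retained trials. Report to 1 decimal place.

607.7 ms

n = 11, ΣRT = 8758, M = 796.182
Σ(x−M)² = 4006329.64; s = √(4006329.64/10) = 632.956
Cutoffs: 796.182 ± 2.5·632.956 → [-786.2, 2378.6]
Outside: 2681 → excluded.
Retained (n=10): Σ = 6077, mean = 6077/10 = 607.700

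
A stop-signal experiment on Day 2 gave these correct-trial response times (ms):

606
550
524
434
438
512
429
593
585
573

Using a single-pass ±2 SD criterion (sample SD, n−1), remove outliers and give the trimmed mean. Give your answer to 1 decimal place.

n = 10, ΣRT = 5244, M = 524.400
Σ(x−M)² = 42946.40; s = √(42946.40/9) = 69.078
Cutoffs: 524.400 ± 2·69.078 → [386.2, 662.6]
No RTs fall outside the cutoffs; all 10 retained. Mean = 5244/10 = 524.400

524.4 ms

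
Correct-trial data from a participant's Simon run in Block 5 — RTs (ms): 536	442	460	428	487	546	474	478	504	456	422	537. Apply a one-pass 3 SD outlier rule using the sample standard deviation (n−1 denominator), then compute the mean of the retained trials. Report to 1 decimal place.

480.8 ms

n = 12, ΣRT = 5770, M = 480.833
Σ(x−M)² = 19885.67; s = √(19885.67/11) = 42.518
Cutoffs: 480.833 ± 3·42.518 → [353.3, 608.4]
No RTs fall outside the cutoffs; all 12 retained. Mean = 5770/12 = 480.833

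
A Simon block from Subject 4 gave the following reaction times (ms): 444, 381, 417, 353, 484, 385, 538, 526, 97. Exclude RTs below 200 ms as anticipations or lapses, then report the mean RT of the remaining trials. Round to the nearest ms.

441 ms

Excluded: 97
Retained (n=8): Σ = 3528
Mean = 3528/8 = 441.0000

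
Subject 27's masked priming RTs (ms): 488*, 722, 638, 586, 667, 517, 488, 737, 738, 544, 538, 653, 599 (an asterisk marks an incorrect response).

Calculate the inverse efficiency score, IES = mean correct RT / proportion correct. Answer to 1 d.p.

Correct trials (n=12): 722, 638, 586, 667, 517, 488, 737, 738, 544, 538, 653, 599
Mean correct RT = 7427/12 = 618.9167 ms
Proportion correct = 12/13
IES = 618.9167 / (12/13) = 670.493 ms

670.5 ms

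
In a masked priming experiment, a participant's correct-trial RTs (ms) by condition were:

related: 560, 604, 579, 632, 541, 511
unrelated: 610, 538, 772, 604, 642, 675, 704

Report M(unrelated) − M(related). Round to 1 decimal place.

78.1 ms

M(related) = 3427/6 = 571.167
M(unrelated) = 4545/7 = 649.286
Difference = 649.286 − 571.167 = 78.119 ms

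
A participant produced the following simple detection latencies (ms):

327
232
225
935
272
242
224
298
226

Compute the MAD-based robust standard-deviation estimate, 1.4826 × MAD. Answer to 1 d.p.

26.7 ms

Sorted: 224, 225, 226, 232, 242, 272, 298, 327, 935 → median = 242
|x − 242| sorted: 0, 10, 16, 17, 18, 30, 56, 85, 693 → MAD = 18
Robust SD ≈ 1.4826 × 18 = 26.687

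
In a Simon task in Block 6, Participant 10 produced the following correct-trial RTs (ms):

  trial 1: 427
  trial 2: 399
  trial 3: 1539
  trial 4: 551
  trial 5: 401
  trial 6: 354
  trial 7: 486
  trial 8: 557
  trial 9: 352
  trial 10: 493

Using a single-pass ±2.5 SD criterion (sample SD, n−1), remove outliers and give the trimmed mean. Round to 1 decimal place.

446.7 ms

n = 10, ΣRT = 5559, M = 555.900
Σ(x−M)² = 1122918.90; s = √(1122918.90/9) = 353.226
Cutoffs: 555.900 ± 2.5·353.226 → [-327.2, 1439.0]
Outside: 1539 → excluded.
Retained (n=9): Σ = 4020, mean = 4020/9 = 446.667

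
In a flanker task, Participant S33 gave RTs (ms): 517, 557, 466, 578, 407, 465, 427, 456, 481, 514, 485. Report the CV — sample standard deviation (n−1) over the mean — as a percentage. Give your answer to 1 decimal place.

n = 11, Σ = 5353, M = 486.6364
Σ(x−M)² = 26734.545; s = √(26734.545/10) = 51.7055
CV = 51.7055 / 486.6364 = 0.10625 = 10.625%

10.6%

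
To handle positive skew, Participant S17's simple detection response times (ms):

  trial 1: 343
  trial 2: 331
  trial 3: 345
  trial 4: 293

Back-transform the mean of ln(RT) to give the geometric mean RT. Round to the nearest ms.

ln(RT): 5.8377, 5.8021, 5.8435, 5.6802
Mean ln(RT) = 23.1636/4 = 5.79089
Geometric mean = exp(5.79089) = 327.30 ms

327 ms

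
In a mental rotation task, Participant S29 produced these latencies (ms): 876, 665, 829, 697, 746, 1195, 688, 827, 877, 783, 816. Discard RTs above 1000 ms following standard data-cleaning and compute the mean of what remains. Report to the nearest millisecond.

Excluded: 1195
Retained (n=10): Σ = 7804
Mean = 7804/10 = 780.4000

780 ms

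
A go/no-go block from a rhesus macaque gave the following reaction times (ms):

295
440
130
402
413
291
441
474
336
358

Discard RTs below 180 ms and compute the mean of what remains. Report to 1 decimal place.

383.3 ms

Excluded: 130
Retained (n=9): Σ = 3450
Mean = 3450/9 = 383.3333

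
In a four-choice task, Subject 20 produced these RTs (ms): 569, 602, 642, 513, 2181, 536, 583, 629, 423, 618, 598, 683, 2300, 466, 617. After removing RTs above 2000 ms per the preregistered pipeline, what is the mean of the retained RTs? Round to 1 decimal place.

575.3 ms

Excluded: 2181, 2300
Retained (n=13): Σ = 7479
Mean = 7479/13 = 575.3077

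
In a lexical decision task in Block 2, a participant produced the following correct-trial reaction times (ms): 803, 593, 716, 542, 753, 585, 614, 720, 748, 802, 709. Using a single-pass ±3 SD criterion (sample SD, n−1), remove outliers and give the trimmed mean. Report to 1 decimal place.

689.5 ms

n = 11, ΣRT = 7585, M = 689.545
Σ(x−M)² = 82694.73; s = √(82694.73/10) = 90.937
Cutoffs: 689.545 ± 3·90.937 → [416.7, 962.4]
No RTs fall outside the cutoffs; all 11 retained. Mean = 7585/11 = 689.545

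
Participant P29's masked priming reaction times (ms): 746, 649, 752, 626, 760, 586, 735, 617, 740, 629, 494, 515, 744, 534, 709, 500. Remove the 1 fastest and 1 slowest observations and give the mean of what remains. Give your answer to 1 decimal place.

648.7 ms

Sorted: 494, 500, 515, 534, 586, 617, 626, 629, 649, 709, 735, 740, 744, 746, 752, 760
Drop lowest 1 (494) and highest 1 (760)
Remaining (n=14): Σ = 9082, mean = 9082/14 = 648.714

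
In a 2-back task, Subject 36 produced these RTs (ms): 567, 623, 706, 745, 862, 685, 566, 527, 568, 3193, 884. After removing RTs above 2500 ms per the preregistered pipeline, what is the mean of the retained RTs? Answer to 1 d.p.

Excluded: 3193
Retained (n=10): Σ = 6733
Mean = 6733/10 = 673.3000

673.3 ms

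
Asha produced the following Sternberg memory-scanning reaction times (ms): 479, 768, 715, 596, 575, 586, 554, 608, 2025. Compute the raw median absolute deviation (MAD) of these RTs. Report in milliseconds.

Sorted: 479, 554, 575, 586, 596, 608, 715, 768, 2025 → median = 596
|x − 596|: 117, 172, 119, 0, 21, 10, 42, 12, 1429
Sorted deviations: 0, 10, 12, 21, 42, 117, 119, 172, 1429 → MAD = 42

42 ms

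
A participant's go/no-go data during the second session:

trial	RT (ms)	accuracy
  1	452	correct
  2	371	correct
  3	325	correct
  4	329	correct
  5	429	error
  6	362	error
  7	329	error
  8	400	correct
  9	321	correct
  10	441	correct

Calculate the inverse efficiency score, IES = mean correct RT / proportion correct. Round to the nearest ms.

539 ms

Correct trials (n=7): 452, 371, 325, 329, 400, 321, 441
Mean correct RT = 2639/7 = 377.0000 ms
Proportion correct = 7/10
IES = 377.0000 / (7/10) = 538.571 ms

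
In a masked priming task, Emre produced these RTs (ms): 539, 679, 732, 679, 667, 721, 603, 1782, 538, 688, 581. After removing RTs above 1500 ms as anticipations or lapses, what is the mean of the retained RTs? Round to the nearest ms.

Excluded: 1782
Retained (n=10): Σ = 6427
Mean = 6427/10 = 642.7000

643 ms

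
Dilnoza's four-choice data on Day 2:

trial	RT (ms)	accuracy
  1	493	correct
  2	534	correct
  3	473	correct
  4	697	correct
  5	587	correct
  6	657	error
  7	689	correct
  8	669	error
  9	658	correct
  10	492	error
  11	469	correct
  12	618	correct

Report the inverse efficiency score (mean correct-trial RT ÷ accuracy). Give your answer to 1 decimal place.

Correct trials (n=9): 493, 534, 473, 697, 587, 689, 658, 469, 618
Mean correct RT = 5218/9 = 579.7778 ms
Proportion correct = 9/12
IES = 579.7778 / (9/12) = 773.037 ms

773.0 ms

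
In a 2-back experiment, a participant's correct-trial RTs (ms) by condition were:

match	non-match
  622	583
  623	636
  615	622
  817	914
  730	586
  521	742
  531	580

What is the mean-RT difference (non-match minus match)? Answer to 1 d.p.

M(match) = 4459/7 = 637.000
M(non-match) = 4663/7 = 666.143
Difference = 666.143 − 637.000 = 29.143 ms

29.1 ms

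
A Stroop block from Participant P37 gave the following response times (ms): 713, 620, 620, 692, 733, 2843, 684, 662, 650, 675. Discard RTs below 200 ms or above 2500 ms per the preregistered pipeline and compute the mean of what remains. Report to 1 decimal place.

672.1 ms

Excluded: 2843
Retained (n=9): Σ = 6049
Mean = 6049/9 = 672.1111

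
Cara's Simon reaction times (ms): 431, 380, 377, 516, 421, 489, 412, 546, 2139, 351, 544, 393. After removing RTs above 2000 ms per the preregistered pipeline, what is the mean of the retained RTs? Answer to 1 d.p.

Excluded: 2139
Retained (n=11): Σ = 4860
Mean = 4860/11 = 441.8182

441.8 ms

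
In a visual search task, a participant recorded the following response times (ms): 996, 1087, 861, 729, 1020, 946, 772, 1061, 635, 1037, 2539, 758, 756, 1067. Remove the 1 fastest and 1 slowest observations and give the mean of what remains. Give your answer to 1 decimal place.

Sorted: 635, 729, 756, 758, 772, 861, 946, 996, 1020, 1037, 1061, 1067, 1087, 2539
Drop lowest 1 (635) and highest 1 (2539)
Remaining (n=12): Σ = 11090, mean = 11090/12 = 924.167

924.2 ms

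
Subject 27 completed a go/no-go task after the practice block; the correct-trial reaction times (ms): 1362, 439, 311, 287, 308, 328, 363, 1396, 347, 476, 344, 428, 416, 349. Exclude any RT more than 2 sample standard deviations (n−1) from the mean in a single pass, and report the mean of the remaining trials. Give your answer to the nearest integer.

366 ms

n = 14, ΣRT = 7154, M = 511.000
Σ(x−M)² = 1797556.00; s = √(1797556.00/13) = 371.852
Cutoffs: 511.000 ± 2·371.852 → [-232.7, 1254.7]
Outside: 1362, 1396 → excluded.
Retained (n=12): Σ = 4396, mean = 4396/12 = 366.333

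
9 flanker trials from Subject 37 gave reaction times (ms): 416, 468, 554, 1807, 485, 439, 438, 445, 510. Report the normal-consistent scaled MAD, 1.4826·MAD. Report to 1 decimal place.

Sorted: 416, 438, 439, 445, 468, 485, 510, 554, 1807 → median = 468
|x − 468| sorted: 0, 17, 23, 29, 30, 42, 52, 86, 1339 → MAD = 30
Robust SD ≈ 1.4826 × 30 = 44.478

44.5 ms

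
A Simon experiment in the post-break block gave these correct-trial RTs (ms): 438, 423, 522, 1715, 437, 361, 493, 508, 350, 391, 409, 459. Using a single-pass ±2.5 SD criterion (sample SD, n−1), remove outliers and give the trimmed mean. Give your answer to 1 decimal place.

435.5 ms

n = 12, ΣRT = 6506, M = 542.167
Σ(x−M)² = 1532891.67; s = √(1532891.67/11) = 373.301
Cutoffs: 542.167 ± 2.5·373.301 → [-391.1, 1475.4]
Outside: 1715 → excluded.
Retained (n=11): Σ = 4791, mean = 4791/11 = 435.545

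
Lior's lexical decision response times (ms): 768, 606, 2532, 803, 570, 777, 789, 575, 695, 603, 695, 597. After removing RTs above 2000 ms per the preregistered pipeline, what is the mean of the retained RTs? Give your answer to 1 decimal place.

679.8 ms

Excluded: 2532
Retained (n=11): Σ = 7478
Mean = 7478/11 = 679.8182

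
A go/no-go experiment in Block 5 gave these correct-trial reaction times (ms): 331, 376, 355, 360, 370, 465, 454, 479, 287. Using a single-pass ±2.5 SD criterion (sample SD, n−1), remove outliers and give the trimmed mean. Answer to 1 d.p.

n = 9, ΣRT = 3477, M = 386.333
Σ(x−M)² = 34332.00; s = √(34332.00/8) = 65.510
Cutoffs: 386.333 ± 2.5·65.510 → [222.6, 550.1]
No RTs fall outside the cutoffs; all 9 retained. Mean = 3477/9 = 386.333

386.3 ms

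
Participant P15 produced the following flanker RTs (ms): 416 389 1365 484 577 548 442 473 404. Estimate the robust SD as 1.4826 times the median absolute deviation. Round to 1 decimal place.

102.3 ms

Sorted: 389, 404, 416, 442, 473, 484, 548, 577, 1365 → median = 473
|x − 473| sorted: 0, 11, 31, 57, 69, 75, 84, 104, 892 → MAD = 69
Robust SD ≈ 1.4826 × 69 = 102.299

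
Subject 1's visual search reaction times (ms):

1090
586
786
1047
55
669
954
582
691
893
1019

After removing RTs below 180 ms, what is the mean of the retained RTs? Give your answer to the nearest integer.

832 ms

Excluded: 55
Retained (n=10): Σ = 8317
Mean = 8317/10 = 831.7000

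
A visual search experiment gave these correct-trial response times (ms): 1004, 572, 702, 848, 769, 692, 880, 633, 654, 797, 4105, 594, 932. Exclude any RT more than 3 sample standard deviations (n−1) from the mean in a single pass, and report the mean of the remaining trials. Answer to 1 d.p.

756.4 ms

n = 13, ΣRT = 13182, M = 1014.000
Σ(x−M)² = 10561284.00; s = √(10561284.00/12) = 938.140
Cutoffs: 1014.000 ± 3·938.140 → [-1800.4, 3828.4]
Outside: 4105 → excluded.
Retained (n=12): Σ = 9077, mean = 9077/12 = 756.417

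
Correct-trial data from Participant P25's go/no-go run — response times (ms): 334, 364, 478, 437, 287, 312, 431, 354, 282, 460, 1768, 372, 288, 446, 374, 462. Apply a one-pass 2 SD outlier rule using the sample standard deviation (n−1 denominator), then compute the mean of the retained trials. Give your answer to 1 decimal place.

n = 16, ΣRT = 7449, M = 465.562
Σ(x−M)² = 1876831.94; s = √(1876831.94/15) = 353.726
Cutoffs: 465.562 ± 2·353.726 → [-241.9, 1173.0]
Outside: 1768 → excluded.
Retained (n=15): Σ = 5681, mean = 5681/15 = 378.733

378.7 ms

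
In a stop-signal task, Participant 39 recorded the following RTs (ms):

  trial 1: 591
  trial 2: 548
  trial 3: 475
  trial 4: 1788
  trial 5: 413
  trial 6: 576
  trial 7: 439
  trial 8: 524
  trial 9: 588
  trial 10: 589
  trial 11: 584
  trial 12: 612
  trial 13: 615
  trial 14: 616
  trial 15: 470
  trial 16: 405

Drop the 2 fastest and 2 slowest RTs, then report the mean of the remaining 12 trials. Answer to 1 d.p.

550.9 ms

Sorted: 405, 413, 439, 470, 475, 524, 548, 576, 584, 588, 589, 591, 612, 615, 616, 1788
Drop lowest 2 (405, 413) and highest 2 (616, 1788)
Remaining (n=12): Σ = 6611, mean = 6611/12 = 550.917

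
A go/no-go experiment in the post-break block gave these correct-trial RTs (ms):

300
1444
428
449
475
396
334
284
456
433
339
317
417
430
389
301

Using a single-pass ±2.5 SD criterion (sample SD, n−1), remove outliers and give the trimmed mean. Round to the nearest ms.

383 ms

n = 16, ΣRT = 7192, M = 449.500
Σ(x−M)² = 1113316.00; s = √(1113316.00/15) = 272.435
Cutoffs: 449.500 ± 2.5·272.435 → [-231.6, 1130.6]
Outside: 1444 → excluded.
Retained (n=15): Σ = 5748, mean = 5748/15 = 383.200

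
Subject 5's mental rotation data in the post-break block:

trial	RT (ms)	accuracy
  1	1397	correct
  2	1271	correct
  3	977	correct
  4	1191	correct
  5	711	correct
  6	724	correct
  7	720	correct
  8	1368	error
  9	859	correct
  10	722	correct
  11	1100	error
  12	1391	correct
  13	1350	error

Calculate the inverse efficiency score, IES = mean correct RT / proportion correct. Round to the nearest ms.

1295 ms

Correct trials (n=10): 1397, 1271, 977, 1191, 711, 724, 720, 859, 722, 1391
Mean correct RT = 9963/10 = 996.3000 ms
Proportion correct = 10/13
IES = 996.3000 / (10/13) = 1295.190 ms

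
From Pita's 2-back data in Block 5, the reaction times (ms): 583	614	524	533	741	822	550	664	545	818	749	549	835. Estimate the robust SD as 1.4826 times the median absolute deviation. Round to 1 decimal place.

Sorted: 524, 533, 545, 549, 550, 583, 614, 664, 741, 749, 818, 822, 835 → median = 614
|x − 614| sorted: 0, 31, 50, 64, 65, 69, 81, 90, 127, 135, 204, 208, 221 → MAD = 81
Robust SD ≈ 1.4826 × 81 = 120.091

120.1 ms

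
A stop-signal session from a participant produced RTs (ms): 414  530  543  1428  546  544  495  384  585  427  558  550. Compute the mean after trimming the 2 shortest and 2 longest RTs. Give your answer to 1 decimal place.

524.1 ms

Sorted: 384, 414, 427, 495, 530, 543, 544, 546, 550, 558, 585, 1428
Drop lowest 2 (384, 414) and highest 2 (585, 1428)
Remaining (n=8): Σ = 4193, mean = 4193/8 = 524.125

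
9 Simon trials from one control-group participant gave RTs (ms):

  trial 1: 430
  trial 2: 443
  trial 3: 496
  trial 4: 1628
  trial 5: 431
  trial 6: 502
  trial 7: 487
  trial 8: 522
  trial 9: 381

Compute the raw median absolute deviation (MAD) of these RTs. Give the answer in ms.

44 ms

Sorted: 381, 430, 431, 443, 487, 496, 502, 522, 1628 → median = 487
|x − 487|: 57, 44, 9, 1141, 56, 15, 0, 35, 106
Sorted deviations: 0, 9, 15, 35, 44, 56, 57, 106, 1141 → MAD = 44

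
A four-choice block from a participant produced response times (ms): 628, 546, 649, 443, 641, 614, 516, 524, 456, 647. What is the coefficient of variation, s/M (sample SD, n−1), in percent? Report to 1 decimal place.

n = 10, Σ = 5664, M = 566.4000
Σ(x−M)² = 57114.400; s = √(57114.400/9) = 79.6621
CV = 79.6621 / 566.4000 = 0.14065 = 14.065%

14.1%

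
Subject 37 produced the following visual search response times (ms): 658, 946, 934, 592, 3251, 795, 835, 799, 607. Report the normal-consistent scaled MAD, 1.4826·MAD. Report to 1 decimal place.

209.0 ms

Sorted: 592, 607, 658, 795, 799, 835, 934, 946, 3251 → median = 799
|x − 799| sorted: 0, 4, 36, 135, 141, 147, 192, 207, 2452 → MAD = 141
Robust SD ≈ 1.4826 × 141 = 209.047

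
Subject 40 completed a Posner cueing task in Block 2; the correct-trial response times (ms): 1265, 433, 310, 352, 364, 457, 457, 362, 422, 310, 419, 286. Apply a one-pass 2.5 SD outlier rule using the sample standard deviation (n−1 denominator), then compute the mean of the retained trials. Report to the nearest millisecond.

n = 12, ΣRT = 5437, M = 453.083
Σ(x−M)² = 757082.92; s = √(757082.92/11) = 262.347
Cutoffs: 453.083 ± 2.5·262.347 → [-202.8, 1108.9]
Outside: 1265 → excluded.
Retained (n=11): Σ = 4172, mean = 4172/11 = 379.273

379 ms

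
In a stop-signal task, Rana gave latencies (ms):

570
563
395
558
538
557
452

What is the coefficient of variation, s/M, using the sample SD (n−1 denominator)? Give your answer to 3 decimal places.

0.131

n = 7, Σ = 3633, M = 519.0000
Σ(x−M)² = 27728.000; s = √(27728.000/6) = 67.9804
CV = 67.9804 / 519.0000 = 0.13098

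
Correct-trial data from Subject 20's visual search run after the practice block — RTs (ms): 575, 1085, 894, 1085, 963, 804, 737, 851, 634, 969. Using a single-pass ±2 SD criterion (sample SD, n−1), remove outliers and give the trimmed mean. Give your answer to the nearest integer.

860 ms

n = 10, ΣRT = 8597, M = 859.700
Σ(x−M)² = 275542.10; s = √(275542.10/9) = 174.974
Cutoffs: 859.700 ± 2·174.974 → [509.8, 1209.6]
No RTs fall outside the cutoffs; all 10 retained. Mean = 8597/10 = 859.700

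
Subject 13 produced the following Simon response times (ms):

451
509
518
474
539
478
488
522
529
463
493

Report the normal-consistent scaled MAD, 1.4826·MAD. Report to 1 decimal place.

37.1 ms

Sorted: 451, 463, 474, 478, 488, 493, 509, 518, 522, 529, 539 → median = 493
|x − 493| sorted: 0, 5, 15, 16, 19, 25, 29, 30, 36, 42, 46 → MAD = 25
Robust SD ≈ 1.4826 × 25 = 37.065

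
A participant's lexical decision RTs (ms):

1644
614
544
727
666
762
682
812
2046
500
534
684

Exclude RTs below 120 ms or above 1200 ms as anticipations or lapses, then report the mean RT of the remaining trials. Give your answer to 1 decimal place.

652.5 ms

Excluded: 1644, 2046
Retained (n=10): Σ = 6525
Mean = 6525/10 = 652.5000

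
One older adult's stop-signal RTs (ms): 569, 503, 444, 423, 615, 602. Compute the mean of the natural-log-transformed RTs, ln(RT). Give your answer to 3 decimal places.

6.255

ln(RT): 6.3439, 6.2206, 6.0958, 6.0474, 6.4216, 6.4003
Σ ln(RT) = 37.5295
Mean = 37.5295/6 = 6.25492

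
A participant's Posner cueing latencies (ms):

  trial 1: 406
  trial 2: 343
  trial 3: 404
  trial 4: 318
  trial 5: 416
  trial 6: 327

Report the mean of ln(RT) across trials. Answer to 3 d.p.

5.905

ln(RT): 6.0064, 5.8377, 6.0014, 5.7621, 6.0307, 5.7900
Σ ln(RT) = 35.4282
Mean = 35.4282/6 = 5.90470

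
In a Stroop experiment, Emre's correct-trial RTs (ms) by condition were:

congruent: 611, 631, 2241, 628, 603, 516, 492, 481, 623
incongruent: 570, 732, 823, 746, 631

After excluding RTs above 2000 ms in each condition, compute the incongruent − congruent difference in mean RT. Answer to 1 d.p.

127.3 ms

congruent: exclude 2241
M(congruent) = 4585/8 = 573.125
M(incongruent) = 3502/5 = 700.400
Difference = 700.400 − 573.125 = 127.275 ms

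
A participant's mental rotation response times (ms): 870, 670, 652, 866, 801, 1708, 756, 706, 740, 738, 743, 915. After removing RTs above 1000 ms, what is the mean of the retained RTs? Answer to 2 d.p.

768.82 ms

Excluded: 1708
Retained (n=11): Σ = 8457
Mean = 8457/11 = 768.8182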